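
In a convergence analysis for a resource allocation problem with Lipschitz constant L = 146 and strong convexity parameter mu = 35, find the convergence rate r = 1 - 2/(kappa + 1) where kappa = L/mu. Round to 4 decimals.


Step 1: Compute the condition number.
kappa = L/mu = 146/35 = 4.1714
Step 2: Compute the convergence rate.
r = 1 - 2/(kappa + 1) = 1 - 2*mu/(L + mu) = (L - mu)/(L + mu) = 111/181 = 0.6133


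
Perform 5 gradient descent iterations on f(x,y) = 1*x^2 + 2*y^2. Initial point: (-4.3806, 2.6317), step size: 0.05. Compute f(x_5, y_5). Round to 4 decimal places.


Gradient descent on f(x,y) = 1*x^2 + 2*y^2.
Starting point: (-4.3806, 2.6317), alpha = 0.05
Step 1: grad_x = 2*1*-4.3806 = -8.7612, grad_y = 2*2*2.6317 = 10.5268
  x_1 = -4.3806 - 0.05*-8.7612 = -3.9425
  y_1 = 2.6317 - 0.05*10.5268 = 2.1054
Step 2: grad_x = 2*1*-3.9425 = -7.8851, grad_y = 2*2*2.1054 = 8.4214
  x_2 = -3.9425 - 0.05*-7.8851 = -3.5483
  y_2 = 2.1054 - 0.05*8.4214 = 1.6843
Step 3: grad_x = 2*1*-3.5483 = -7.0966, grad_y = 2*2*1.6843 = 6.7372
  x_3 = -3.5483 - 0.05*-7.0966 = -3.1935
  y_3 = 1.6843 - 0.05*6.7372 = 1.3474
Step 4: grad_x = 2*1*-3.1935 = -6.3869, grad_y = 2*2*1.3474 = 5.3897
  x_4 = -3.1935 - 0.05*-6.3869 = -2.8741
  y_4 = 1.3474 - 0.05*5.3897 = 1.0779
Step 5: grad_x = 2*1*-2.8741 = -5.7482, grad_y = 2*2*1.0779 = 4.3118
  x_5 = -2.8741 - 0.05*-5.7482 = -2.5867
  y_5 = 1.0779 - 0.05*4.3118 = 0.8624
f(-2.5867, 0.8624) = 1*(-2.5867)^2 + 2*0.8624^2 = 8.1783


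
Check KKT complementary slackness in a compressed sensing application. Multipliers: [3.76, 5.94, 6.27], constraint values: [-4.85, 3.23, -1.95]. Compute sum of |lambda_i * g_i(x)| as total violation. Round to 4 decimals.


KKT complementary slackness check:
lambda_1 * g_1 = 3.76 * -4.85 = -18.236
lambda_2 * g_2 = 5.94 * 3.23 = 19.1862
lambda_3 * g_3 = 6.27 * -1.95 = -12.2265
Total violation = 18.236 + 19.1862 + 12.2265 = 49.6487


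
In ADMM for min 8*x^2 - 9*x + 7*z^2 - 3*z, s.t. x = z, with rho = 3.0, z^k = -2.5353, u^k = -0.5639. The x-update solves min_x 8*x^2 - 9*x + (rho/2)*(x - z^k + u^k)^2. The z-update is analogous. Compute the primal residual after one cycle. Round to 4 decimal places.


ADMM iteration with rho = 3.0, z^k = -2.5353, u^k = -0.5639
Step 1: x-update.
Minimize 8*x^2 - 9*x + (3.0/2)*(x + 2.5353 - 0.5639)^2
FOC: (2*8 + 3.0)*x = 9 + 3.0*(-2.5353 + 0.5639)
x^{k+1} = 0.1624
Step 2: z-update.
Minimize 7*z^2 - 3*z + (3.0/2)*(0.1624 - z - 0.5639)^2
FOC: (2*7 + 3.0)*z = 3 + 3.0*(0.1624 - 0.5639)
z^{k+1} = 0.1056
Step 3: u-update.
u^{k+1} = -0.5639 + 0.1624 - 0.1056 = -0.5071
Step 4: Primal residual = |0.1624 - 0.1056| = 0.0568


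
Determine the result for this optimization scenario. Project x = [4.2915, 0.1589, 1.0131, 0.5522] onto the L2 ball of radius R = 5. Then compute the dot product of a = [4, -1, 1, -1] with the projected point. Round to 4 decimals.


Step 1: Compute ||x|| (intermediates to 6 decimals).
||x|| = sqrt(4.2915^2 + 0.1589^2 + 1.0131^2 + 0.5522^2) = 4.446742
Step 2: Project.
Since ||x|| <= R, proj = x (no scaling needed).
proj(x) = [4.2915, 0.1589, 1.0131, 0.5522]
Step 3: Dot product.
a^T * proj(x) = 4*4.2915 - 1*0.1589 + 1*1.0131 - 1*0.5522 = 17.468


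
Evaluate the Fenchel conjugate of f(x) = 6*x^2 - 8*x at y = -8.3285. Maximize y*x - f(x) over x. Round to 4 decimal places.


f*(y) = sup_x {y*x - a*x^2 - b*x} = sup_x {(y-b)*x - a*x^2}
FOC: (y - b) - 2a*x = 0 => x* = (y - b)/(2a)
x* = (-8.3285 + 8)/(2*6) = -0.0274
f*(-8.3285) = (y-b)^2/(4a) = (-8.3285 + 8)^2/(4*6)
= 0.1079/24 = 0.0045


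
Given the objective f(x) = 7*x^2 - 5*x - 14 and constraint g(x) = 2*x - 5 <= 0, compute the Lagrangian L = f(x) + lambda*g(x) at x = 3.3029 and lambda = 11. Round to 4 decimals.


Step 1: Evaluate f(x).
f(3.3029) = 7*3.3029^2 - 5*3.3029 - 14 = 45.8495
Step 2: Evaluate g(x).
g(3.3029) = 2*3.3029 - 5 = 1.6058
Step 3: Compute Lagrangian.
L = 45.8495 + 11*1.6058 = 63.5133


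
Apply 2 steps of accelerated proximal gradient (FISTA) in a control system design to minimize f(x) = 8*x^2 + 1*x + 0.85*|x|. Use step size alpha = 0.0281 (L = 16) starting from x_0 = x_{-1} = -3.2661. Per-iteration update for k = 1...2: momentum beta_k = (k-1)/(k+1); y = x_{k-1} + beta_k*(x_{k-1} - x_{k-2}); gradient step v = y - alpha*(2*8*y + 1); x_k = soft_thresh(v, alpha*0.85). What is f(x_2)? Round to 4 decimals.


FISTA on f(x) = 8*x^2 + 1*x + 0.85*|x|
L = 16, alpha = 0.0281
Iteration 1: beta = 0.0, y = -3.2661 + 0.0*(-3.2661 + 3.2661) = -3.2661
  grad(y) = -51.2576, v = y - alpha*grad = -1.8258
  prox(v) = soft_thresh(-1.8258, 0.0239) = -1.8019
Iteration 2: beta = 0.3333, y = -1.8019 + 0.3333*(-1.8019 + 3.2661) = -1.3138
  grad(y) = -20.0208, v = y - alpha*grad = -0.7512
  prox(v) = soft_thresh(-0.7512, 0.0239) = -0.7273
f(x_2) = 8*(-0.7273)^2 + 1*(-0.7273) + 0.85*|-0.7273| = 4.123


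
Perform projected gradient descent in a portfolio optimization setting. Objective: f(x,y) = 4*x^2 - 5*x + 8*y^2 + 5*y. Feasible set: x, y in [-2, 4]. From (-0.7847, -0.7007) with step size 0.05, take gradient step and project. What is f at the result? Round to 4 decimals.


Step 1: Compute gradient at (-0.7847, -0.7007).
grad_x = 2*4*-0.7847 - 5 = -11.2776
grad_y = 2*8*-0.7007 + 5 = -6.2112
Step 2: Gradient step.
x_raw = -0.7847 - 0.05*-11.2776 = -0.2208
y_raw = -0.7007 - 0.05*-6.2112 = -0.3901
Step 3: Project onto [-2, 4].
x_proj = clip(-0.2208) = -0.2208
y_proj = clip(-0.3901) = -0.3901
Step 4: Evaluate f.
f(-0.2208, -0.3901) = 0.5661


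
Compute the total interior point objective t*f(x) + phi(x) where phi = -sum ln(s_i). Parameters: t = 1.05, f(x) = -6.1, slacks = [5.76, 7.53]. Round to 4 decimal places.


Step 1: Compute log-barrier.
ln values: [1.7509, 2.0189]
phi = -(1.7509 + 2.0189) = -3.7698
Step 2: Compute augmented objective.
t*f(x) = 1.05*-6.1 = -6.405
Total = -6.405 - 3.7698 = -10.1748


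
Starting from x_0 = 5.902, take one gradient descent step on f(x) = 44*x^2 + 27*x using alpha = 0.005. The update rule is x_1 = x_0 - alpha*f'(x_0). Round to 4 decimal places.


We compute the gradient at x_0 and apply the update.
f'(x) = 88*x + 27
f'(5.902) = 88*5.902 + 27 = 546.376
x_1 = 5.902 - 0.005*546.376 = 3.1701


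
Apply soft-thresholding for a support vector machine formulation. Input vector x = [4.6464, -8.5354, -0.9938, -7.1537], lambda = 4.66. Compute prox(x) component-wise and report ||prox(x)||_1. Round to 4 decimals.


Soft-thresholding with lambda = 4.66:
prox(4.6464) = sign(4.6464)*max(|4.6464| - 4.66, 0) = 0.0
prox(-8.5354) = sign(-8.5354)*max(|-8.5354| - 4.66, 0) = -3.8754
prox(-0.9938) = sign(-0.9938)*max(|-0.9938| - 4.66, 0) = 0.0
prox(-7.1537) = sign(-7.1537)*max(|-7.1537| - 4.66, 0) = -2.4937
prox(x) = [0.0, -3.8754, 0.0, -2.4937]
||prox(x)||_1 = 0.0 + 3.8754 + 0.0 + 2.4937 = 6.3691


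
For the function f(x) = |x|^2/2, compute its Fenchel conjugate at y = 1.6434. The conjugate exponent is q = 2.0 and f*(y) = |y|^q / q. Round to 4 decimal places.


The conjugate exponent q satisfies 1/p + 1/q = 1.
p = 2, so q = 2/(2 - 1) = 2.0
|y|^q = 1.6434^2.0 = 2.7008
f*(1.6434) = 2.7008 / 2.0 = 1.3504


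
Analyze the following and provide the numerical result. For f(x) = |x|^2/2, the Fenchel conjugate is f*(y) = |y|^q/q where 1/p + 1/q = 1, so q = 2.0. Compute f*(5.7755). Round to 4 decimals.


The conjugate exponent q satisfies 1/p + 1/q = 1.
p = 2, so q = 2/(2 - 1) = 2.0
|y|^q = 5.7755^2.0 = 33.3564
f*(5.7755) = 33.3564 / 2.0 = 16.6782


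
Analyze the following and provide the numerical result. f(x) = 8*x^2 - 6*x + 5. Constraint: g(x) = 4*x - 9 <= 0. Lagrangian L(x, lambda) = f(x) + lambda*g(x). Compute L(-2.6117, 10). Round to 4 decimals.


Step 1: Evaluate f(x).
f(-2.6117) = 8*(-2.6117)^2 - 6*(-2.6117) + 5 = 75.238
Step 2: Evaluate g(x).
g(-2.6117) = 4*-2.6117 - 9 = -19.4468
Step 3: Compute Lagrangian.
L = 75.238 + 10*-19.4468 = -119.23


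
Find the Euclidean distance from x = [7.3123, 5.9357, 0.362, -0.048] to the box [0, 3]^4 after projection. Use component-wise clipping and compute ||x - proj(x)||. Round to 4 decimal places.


Project each component onto [0, 3].
clip(7.3123) = 3.0, clip(5.9357) = 3.0, clip(0.362) = 0.362, clip(-0.048) = 0.0
Projection = [3.0, 3.0, 0.362, 0.0]
Squared diffs: [18.5959, 8.6183, 0.0, 0.0023]
Distance = sqrt(27.2165) = 5.217


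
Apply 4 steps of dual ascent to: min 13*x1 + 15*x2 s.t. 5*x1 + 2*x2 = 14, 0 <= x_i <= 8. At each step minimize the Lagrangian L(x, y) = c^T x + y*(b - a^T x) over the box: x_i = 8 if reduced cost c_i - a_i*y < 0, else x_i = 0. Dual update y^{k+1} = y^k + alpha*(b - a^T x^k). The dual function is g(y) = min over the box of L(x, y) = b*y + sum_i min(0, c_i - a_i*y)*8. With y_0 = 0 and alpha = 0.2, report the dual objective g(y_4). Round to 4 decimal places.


Dual ascent for LP: min 13*x1 + 15*x2, 5*x1 + 2*x2 = 14, 0 <= x_i <= 8
Step 1: y^k = 0.0, reduced costs: (13.0, 15.0)
  x^k = (0.0, 0.0), subgradient = b - a^T x = 14.0
  y^{k+1} = 0.0 + 0.2*14.0 = 2.8
Step 2: y^k = 2.8, reduced costs: (-1.0, 9.4)
  x^k = (8.0, 0.0), subgradient = b - a^T x = -26.0
  y^{k+1} = 2.8 + 0.2*-26.0 = -2.4
Step 3: y^k = -2.4, reduced costs: (25.0, 19.8)
  x^k = (0.0, 0.0), subgradient = b - a^T x = 14.0
  y^{k+1} = -2.4 + 0.2*14.0 = 0.4
Step 4: y^k = 0.4, reduced costs: (11.0, 14.2)
  x^k = (0.0, 0.0), subgradient = b - a^T x = 14.0
  y^{k+1} = 0.4 + 0.2*14.0 = 3.2
Dual objective at y_4 = 3.2: reduced costs (-3.0, 8.6), box minimizer x = (8.0, 0.0)
g(y_4) = b*y + (c1 - a1*y)*x1 + (c2 - a2*y)*x2 = 14*3.2 + (-3.0)*8.0 + 8.6*0.0 = 44.8 - 24.0 + 0.0 = 20.8


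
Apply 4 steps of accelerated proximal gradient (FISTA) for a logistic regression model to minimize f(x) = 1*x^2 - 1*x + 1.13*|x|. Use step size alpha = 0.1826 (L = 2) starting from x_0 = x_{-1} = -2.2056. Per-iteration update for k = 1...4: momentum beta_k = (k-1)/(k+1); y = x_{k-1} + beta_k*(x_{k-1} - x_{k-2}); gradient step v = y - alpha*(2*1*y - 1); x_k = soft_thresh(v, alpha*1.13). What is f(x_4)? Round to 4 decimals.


FISTA on f(x) = 1*x^2 - 1*x + 1.13*|x|
L = 2, alpha = 0.1826
Iteration 1: beta = 0.0, y = -2.2056 + 0.0*(-2.2056 + 2.2056) = -2.2056
  grad(y) = -5.4112, v = y - alpha*grad = -1.2175
  prox(v) = soft_thresh(-1.2175, 0.2063) = -1.0112
Iteration 2: beta = 0.3333, y = -1.0112 + 0.3333*(-1.0112 + 2.2056) = -0.613
  grad(y) = -2.2261, v = y - alpha*grad = -0.2066
  prox(v) = soft_thresh(-0.2066, 0.2063) = -0.0002
Iteration 3: beta = 0.5, y = -0.0002 + 0.5*(-0.0002 + 1.0112) = 0.5053
  grad(y) = 0.0105, v = y - alpha*grad = 0.5033
  prox(v) = soft_thresh(0.5033, 0.2063) = 0.297
Iteration 4: beta = 0.6, y = 0.297 + 0.6*(0.297 + 0.0002) = 0.4753
  grad(y) = -0.0493, v = y - alpha*grad = 0.4843
  prox(v) = soft_thresh(0.4843, 0.2063) = 0.278
f(x_4) = 1*0.278^2 - 1*0.278 + 1.13*|0.278| = 0.1134


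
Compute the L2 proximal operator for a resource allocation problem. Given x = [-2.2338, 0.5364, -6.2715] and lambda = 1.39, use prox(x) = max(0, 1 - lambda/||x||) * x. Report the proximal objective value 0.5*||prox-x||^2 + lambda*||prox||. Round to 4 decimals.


Step 1: Compute ||x||.
||x|| = 6.679
Step 2: Compute scaling factor.
scale = max(0, 1 - 1.39/6.679) = 0.7919
Step 3: prox(x) = [-1.7689, 0.4248, -4.9663]
||prox(x)|| = 5.289
Step 4: Proximal objective.
0.5*||prox-x||^2 = 0.9661
lambda*||prox|| = 7.3517
Total = 8.3178


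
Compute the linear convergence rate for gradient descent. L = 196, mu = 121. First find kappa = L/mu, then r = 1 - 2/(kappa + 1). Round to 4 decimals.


Step 1: Compute the condition number.
kappa = L/mu = 196/121 = 1.6198
Step 2: Compute the convergence rate.
r = 1 - 2/(kappa + 1) = 1 - 2*mu/(L + mu) = (L - mu)/(L + mu) = 75/317 = 0.2366


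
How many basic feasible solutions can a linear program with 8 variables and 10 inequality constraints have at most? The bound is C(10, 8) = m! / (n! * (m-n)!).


Each vertex corresponds to some choice of n active constraints out of m, so the number of vertices is at most C(m, n) = m! / (n!(m-n)!).
m = 10, n = 8
Numerator: 10 * 9 * 8 * 7 * 6 * 5 * 4 * 3
Denominator: 8! = 40320
C(10, 8) = 45


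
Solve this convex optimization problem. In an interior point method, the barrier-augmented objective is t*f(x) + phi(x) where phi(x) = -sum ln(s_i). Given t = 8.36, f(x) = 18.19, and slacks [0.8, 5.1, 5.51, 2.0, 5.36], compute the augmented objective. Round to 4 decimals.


Step 1: Compute log-barrier.
ln values: [-0.2231, 1.6292, 1.7066, 0.6931, 1.679]
phi = -(-0.2231 + 1.6292 + 1.7066 + 0.6931 + 1.679) = -5.4848
Step 2: Compute augmented objective.
t*f(x) = 8.36*18.19 = 152.0684
Total = 152.0684 - 5.4848 = 146.5836


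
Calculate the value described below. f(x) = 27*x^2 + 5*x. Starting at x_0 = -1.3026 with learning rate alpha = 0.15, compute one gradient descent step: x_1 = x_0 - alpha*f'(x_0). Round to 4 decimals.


We compute the gradient at x_0 and apply the update.
f'(x) = 54*x + 5
f'(-1.3026) = 54*-1.3026 + 5 = -65.3404
x_1 = -1.3026 - 0.15*-65.3404 = 8.4985


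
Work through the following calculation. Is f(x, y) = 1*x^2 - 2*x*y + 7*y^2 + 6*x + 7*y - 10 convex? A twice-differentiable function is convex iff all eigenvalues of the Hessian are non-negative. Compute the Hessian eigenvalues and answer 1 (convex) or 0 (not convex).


The Hessian of f(x,y) = 1*x^2 - 2*x*y + 7*y^2 + 6*x + 7*y - 10 is:
H = [[2, -2], [-2, 14]]
Trace = 2 + 14 = 16
Determinant = 2*14 - (-2)^2 = 24
Discriminant = (16)^2 - 4*24 = 160.0
Eigenvalues: lambda_1 = 1.6754, lambda_2 = 14.3246
The function is convex.

1


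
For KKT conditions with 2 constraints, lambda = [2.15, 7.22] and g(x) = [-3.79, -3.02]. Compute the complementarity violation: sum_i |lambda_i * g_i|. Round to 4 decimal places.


KKT complementary slackness check:
lambda_1 * g_1 = 2.15 * -3.79 = -8.1485
lambda_2 * g_2 = 7.22 * -3.02 = -21.8044
Total violation = 8.1485 + 21.8044 = 29.9529


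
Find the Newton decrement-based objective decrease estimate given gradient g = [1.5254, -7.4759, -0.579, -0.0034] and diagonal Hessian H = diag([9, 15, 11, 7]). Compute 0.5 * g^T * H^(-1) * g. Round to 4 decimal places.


Step 1: H is diagonal, so H^(-1) * g = [0.1695, -0.4984, -0.0526, -0.0005].
Step 2: g^T H^(-1) g = sum_i g_i^2 / H_ii
  = (1.5254)^2/9 + (-7.4759)^2/15 + (-0.579)^2/11 + (-0.0034)^2/7
  = 0.2585 + 3.7259 + 0.0305 + 0.0 = 4.015
Step 3: Objective decrease = 0.5 * g^T H^(-1) g = 2.0075


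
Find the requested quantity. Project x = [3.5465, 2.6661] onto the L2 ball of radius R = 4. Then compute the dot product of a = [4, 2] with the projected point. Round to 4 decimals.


Step 1: Compute ||x|| (intermediates to 6 decimals).
||x|| = sqrt(3.5465^2 + 2.6661^2) = 4.436863
Step 2: Project.
Since ||x|| > R, scale = R/||x|| = 4/4.436863 = 0.901538, proj(x) = scale * x
proj(x) = [3.197305, 2.40359]
Step 3: Dot product.
a^T * proj(x) = 4*3.197305 + 2*2.40359 = 17.5964


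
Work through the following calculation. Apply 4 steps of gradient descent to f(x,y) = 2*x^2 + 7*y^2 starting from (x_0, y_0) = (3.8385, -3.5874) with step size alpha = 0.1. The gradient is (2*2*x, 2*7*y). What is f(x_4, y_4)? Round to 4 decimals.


Gradient descent on f(x,y) = 2*x^2 + 7*y^2.
Starting point: (3.8385, -3.5874), alpha = 0.1
Step 1: grad_x = 2*2*3.8385 = 15.354, grad_y = 2*7*-3.5874 = -50.2236
  x_1 = 3.8385 - 0.1*15.354 = 2.3031
  y_1 = -3.5874 - 0.1*-50.2236 = 1.435
Step 2: grad_x = 2*2*2.3031 = 9.2124, grad_y = 2*7*1.435 = 20.0894
  x_2 = 2.3031 - 0.1*9.2124 = 1.3819
  y_2 = 1.435 - 0.1*20.0894 = -0.574
Step 3: grad_x = 2*2*1.3819 = 5.5274, grad_y = 2*7*-0.574 = -8.0358
  x_3 = 1.3819 - 0.1*5.5274 = 0.8291
  y_3 = -0.574 - 0.1*-8.0358 = 0.2296
Step 4: grad_x = 2*2*0.8291 = 3.3165, grad_y = 2*7*0.2296 = 3.2143
  x_4 = 0.8291 - 0.1*3.3165 = 0.4975
  y_4 = 0.2296 - 0.1*3.2143 = -0.0918
f(0.4975, -0.0918) = 2*0.4975^2 + 7*(-0.0918)^2 = 0.554


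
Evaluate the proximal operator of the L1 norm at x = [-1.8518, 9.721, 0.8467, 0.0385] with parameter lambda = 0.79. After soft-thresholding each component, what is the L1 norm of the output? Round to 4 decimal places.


Soft-thresholding with lambda = 0.79:
prox(-1.8518) = sign(-1.8518)*max(|-1.8518| - 0.79, 0) = -1.0618
prox(9.721) = sign(9.721)*max(|9.721| - 0.79, 0) = 8.931
prox(0.8467) = sign(0.8467)*max(|0.8467| - 0.79, 0) = 0.0567
prox(0.0385) = sign(0.0385)*max(|0.0385| - 0.79, 0) = 0.0
prox(x) = [-1.0618, 8.931, 0.0567, 0.0]
||prox(x)||_1 = 1.0618 + 8.931 + 0.0567 + 0.0 = 10.0495


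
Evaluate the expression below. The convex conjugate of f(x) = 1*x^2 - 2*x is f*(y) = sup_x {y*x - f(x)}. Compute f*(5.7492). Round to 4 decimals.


f*(y) = sup_x {y*x - a*x^2 - b*x} = sup_x {(y-b)*x - a*x^2}
FOC: (y - b) - 2a*x = 0 => x* = (y - b)/(2a)
x* = (5.7492 + 2)/(2*1) = 3.8746
f*(5.7492) = (y-b)^2/(4a) = (5.7492 + 2)^2/(4*1)
= 60.0501/4 = 15.0125


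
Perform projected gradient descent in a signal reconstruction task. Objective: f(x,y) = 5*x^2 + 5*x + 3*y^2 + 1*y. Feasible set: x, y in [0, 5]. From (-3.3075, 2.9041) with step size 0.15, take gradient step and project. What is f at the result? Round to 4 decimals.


Step 1: Compute gradient at (-3.3075, 2.9041).
grad_x = 2*5*-3.3075 + 5 = -28.075
grad_y = 2*3*2.9041 + 1 = 18.4246
Step 2: Gradient step.
x_raw = -3.3075 - 0.15*-28.075 = 0.9038
y_raw = 2.9041 - 0.15*18.4246 = 0.1404
Step 3: Project onto [0, 5].
x_proj = clip(0.9038) = 0.9038
y_proj = clip(0.1404) = 0.1404
Step 4: Evaluate f.
f(0.9038, 0.1404) = 8.8021


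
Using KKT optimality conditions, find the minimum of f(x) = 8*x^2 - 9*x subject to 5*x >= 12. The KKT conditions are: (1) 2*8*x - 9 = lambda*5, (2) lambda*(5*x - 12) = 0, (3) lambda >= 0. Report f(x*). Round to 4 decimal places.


Step 1: Try lambda = 0 (constraint inactive).
x_unc = 9/(2*8) = 0.5625
Check: 5*0.5625 = 2.8125 < 12 -- violated!
Step 2: Constraint must be active: 5*x = 12
x* = 12/5 = 2.4
lambda = (2*8*2.4 - 9)/5 = 5.88
Step 3: Compute optimal value.
f(x*) = 8*2.4^2 - 9*2.4 = 24.48


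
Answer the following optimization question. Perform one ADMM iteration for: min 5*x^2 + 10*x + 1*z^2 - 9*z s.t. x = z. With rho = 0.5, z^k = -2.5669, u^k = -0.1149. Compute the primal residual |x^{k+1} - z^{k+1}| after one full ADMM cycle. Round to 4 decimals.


ADMM iteration with rho = 0.5, z^k = -2.5669, u^k = -0.1149
Step 1: x-update.
Minimize 5*x^2 + 10*x + (0.5/2)*(x + 2.5669 - 0.1149)^2
FOC: (2*5 + 0.5)*x = -10 + 0.5*(-2.5669 + 0.1149)
x^{k+1} = -1.0691
Step 2: z-update.
Minimize 1*z^2 - 9*z + (0.5/2)*(-1.0691 - z - 0.1149)^2
FOC: (2*1 + 0.5)*z = 9 + 0.5*(-1.0691 - 0.1149)
z^{k+1} = 3.3632
Step 3: u-update.
u^{k+1} = -0.1149 - 1.0691 - 3.3632 = -4.5472
Step 4: Primal residual = |-1.0691 - 3.3632| = 4.4323


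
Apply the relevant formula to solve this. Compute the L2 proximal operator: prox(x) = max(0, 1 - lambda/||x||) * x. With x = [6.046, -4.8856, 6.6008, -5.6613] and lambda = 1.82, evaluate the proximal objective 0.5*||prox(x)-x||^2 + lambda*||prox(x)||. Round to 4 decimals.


Step 1: Compute ||x||.
||x|| = 11.6638
Step 2: Compute scaling factor.
scale = max(0, 1 - 1.82/11.6638) = 0.844
Step 3: prox(x) = [5.1026, -4.1233, 5.5708, -4.7779]
||prox(x)|| = 9.8438
Step 4: Proximal objective.
0.5*||prox-x||^2 = 1.6562
lambda*||prox|| = 17.9157
Total = 19.5719


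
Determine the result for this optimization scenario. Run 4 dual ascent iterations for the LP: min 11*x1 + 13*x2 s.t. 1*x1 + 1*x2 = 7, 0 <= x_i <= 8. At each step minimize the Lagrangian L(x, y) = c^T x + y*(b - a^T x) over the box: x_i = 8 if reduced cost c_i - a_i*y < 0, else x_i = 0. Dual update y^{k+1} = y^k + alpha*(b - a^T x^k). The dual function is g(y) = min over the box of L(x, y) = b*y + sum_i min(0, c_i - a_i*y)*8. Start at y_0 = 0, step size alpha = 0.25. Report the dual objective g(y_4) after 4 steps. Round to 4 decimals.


Dual ascent for LP: min 11*x1 + 13*x2, 1*x1 + 1*x2 = 7, 0 <= x_i <= 8
Step 1: y^k = 0.0, reduced costs: (11.0, 13.0)
  x^k = (0.0, 0.0), subgradient = b - a^T x = 7.0
  y^{k+1} = 0.0 + 0.25*7.0 = 1.75
Step 2: y^k = 1.75, reduced costs: (9.25, 11.25)
  x^k = (0.0, 0.0), subgradient = b - a^T x = 7.0
  y^{k+1} = 1.75 + 0.25*7.0 = 3.5
Step 3: y^k = 3.5, reduced costs: (7.5, 9.5)
  x^k = (0.0, 0.0), subgradient = b - a^T x = 7.0
  y^{k+1} = 3.5 + 0.25*7.0 = 5.25
Step 4: y^k = 5.25, reduced costs: (5.75, 7.75)
  x^k = (0.0, 0.0), subgradient = b - a^T x = 7.0
  y^{k+1} = 5.25 + 0.25*7.0 = 7.0
Dual objective at y_4 = 7.0: reduced costs (4.0, 6.0), box minimizer x = (0.0, 0.0)
g(y_4) = b*y + (c1 - a1*y)*x1 + (c2 - a2*y)*x2 = 7*7.0 + 4.0*0.0 + 6.0*0.0 = 49.0 + 0.0 + 0.0 = 49.0


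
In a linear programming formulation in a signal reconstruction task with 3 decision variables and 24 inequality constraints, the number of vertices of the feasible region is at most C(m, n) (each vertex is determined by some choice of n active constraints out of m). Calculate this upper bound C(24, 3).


Each vertex corresponds to some choice of n active constraints out of m, so the number of vertices is at most C(m, n) = m! / (n!(m-n)!).
m = 24, n = 3
Numerator: 24 * 23 * 22
Denominator: 3! = 6
C(24, 3) = 2024


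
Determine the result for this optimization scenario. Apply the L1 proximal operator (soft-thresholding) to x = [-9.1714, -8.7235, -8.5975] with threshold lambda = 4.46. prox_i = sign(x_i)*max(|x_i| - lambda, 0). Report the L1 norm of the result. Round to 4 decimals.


Soft-thresholding with lambda = 4.46:
prox(-9.1714) = sign(-9.1714)*max(|-9.1714| - 4.46, 0) = -4.7114
prox(-8.7235) = sign(-8.7235)*max(|-8.7235| - 4.46, 0) = -4.2635
prox(-8.5975) = sign(-8.5975)*max(|-8.5975| - 4.46, 0) = -4.1375
prox(x) = [-4.7114, -4.2635, -4.1375]
||prox(x)||_1 = 4.7114 + 4.2635 + 4.1375 = 13.1124


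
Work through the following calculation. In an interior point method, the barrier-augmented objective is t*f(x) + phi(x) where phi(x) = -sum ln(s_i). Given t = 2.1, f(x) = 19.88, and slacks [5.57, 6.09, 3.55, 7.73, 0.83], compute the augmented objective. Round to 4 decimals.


Step 1: Compute log-barrier.
ln values: [1.7174, 1.8066, 1.2669, 2.0451, -0.1863]
phi = -(1.7174 + 1.8066 + 1.2669 + 2.0451 - 0.1863) = -6.6498
Step 2: Compute augmented objective.
t*f(x) = 2.1*19.88 = 41.748
Total = 41.748 - 6.6498 = 35.0982


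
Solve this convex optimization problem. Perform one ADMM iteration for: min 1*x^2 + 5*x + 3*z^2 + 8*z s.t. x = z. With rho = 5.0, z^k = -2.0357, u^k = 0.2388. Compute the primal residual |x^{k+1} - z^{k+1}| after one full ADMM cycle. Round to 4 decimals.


ADMM iteration with rho = 5.0, z^k = -2.0357, u^k = 0.2388
Step 1: x-update.
Minimize 1*x^2 + 5*x + (5.0/2)*(x + 2.0357 + 0.2388)^2
FOC: (2*1 + 5.0)*x = -5 + 5.0*(-2.0357 - 0.2388)
x^{k+1} = -2.3389
Step 2: z-update.
Minimize 3*z^2 + 8*z + (5.0/2)*(-2.3389 - z + 0.2388)^2
FOC: (2*3 + 5.0)*z = -8 + 5.0*(-2.3389 + 0.2388)
z^{k+1} = -1.6819
Step 3: u-update.
u^{k+1} = 0.2388 - 2.3389 + 1.6819 = -0.4183
Step 4: Primal residual = |-2.3389 + 1.6819| = 0.6571


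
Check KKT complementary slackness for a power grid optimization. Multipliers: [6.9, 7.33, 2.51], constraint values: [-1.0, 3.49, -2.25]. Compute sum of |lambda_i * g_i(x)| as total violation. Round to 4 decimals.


KKT complementary slackness check:
lambda_1 * g_1 = 6.9 * -1.0 = -6.9
lambda_2 * g_2 = 7.33 * 3.49 = 25.5817
lambda_3 * g_3 = 2.51 * -2.25 = -5.6475
Total violation = 6.9 + 25.5817 + 5.6475 = 38.1292


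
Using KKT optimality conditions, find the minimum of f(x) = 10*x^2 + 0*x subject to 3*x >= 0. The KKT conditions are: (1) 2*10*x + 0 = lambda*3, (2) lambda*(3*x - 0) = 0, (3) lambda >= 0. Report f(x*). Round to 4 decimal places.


Step 1: Try lambda = 0 (constraint inactive).
Stationarity: 2*10*x + 0 = 0
x* = 0/(2*10) = 0.0
Check constraint: 3*0.0 = 0.0 >= 0 -- satisfied.
Step 2: Compute optimal value.
f(x*) = 10*0.0^2 + 0*0.0 = 0.0


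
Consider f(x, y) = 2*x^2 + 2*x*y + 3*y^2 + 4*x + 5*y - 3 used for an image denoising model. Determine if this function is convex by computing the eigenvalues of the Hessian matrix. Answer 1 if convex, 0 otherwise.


The Hessian of f(x,y) = 2*x^2 + 2*x*y + 3*y^2 + 4*x + 5*y - 3 is:
H = [[4, 2], [2, 6]]
Trace = 4 + 6 = 10
Determinant = 4*6 - (2)^2 = 20
Discriminant = (10)^2 - 4*20 = 20.0
Eigenvalues: lambda_1 = 2.7639, lambda_2 = 7.2361
The function is convex.

1


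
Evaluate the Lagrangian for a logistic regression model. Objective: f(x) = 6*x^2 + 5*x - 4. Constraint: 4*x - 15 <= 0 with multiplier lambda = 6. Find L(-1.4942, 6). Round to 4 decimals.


Step 1: Evaluate f(x).
f(-1.4942) = 6*(-1.4942)^2 + 5*(-1.4942) - 4 = 1.9248
Step 2: Evaluate g(x).
g(-1.4942) = 4*-1.4942 - 15 = -20.9768
Step 3: Compute Lagrangian.
L = 1.9248 + 6*-20.9768 = -123.936


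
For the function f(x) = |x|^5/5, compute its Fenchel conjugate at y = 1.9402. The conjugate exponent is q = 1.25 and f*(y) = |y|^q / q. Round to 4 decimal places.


The conjugate exponent q satisfies 1/p + 1/q = 1.
p = 5, so q = 5/(5 - 1) = 1.25
|y|^q = 1.9402^1.25 = 2.2899
f*(1.9402) = 2.2899 / 1.25 = 1.8319


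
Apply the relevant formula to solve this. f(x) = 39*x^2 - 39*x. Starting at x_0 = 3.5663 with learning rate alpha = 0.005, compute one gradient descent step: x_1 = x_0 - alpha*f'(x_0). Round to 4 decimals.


We compute the gradient at x_0 and apply the update.
f'(x) = 78*x - 39
f'(3.5663) = 78*3.5663 - 39 = 239.1714
x_1 = 3.5663 - 0.005*239.1714 = 2.3704


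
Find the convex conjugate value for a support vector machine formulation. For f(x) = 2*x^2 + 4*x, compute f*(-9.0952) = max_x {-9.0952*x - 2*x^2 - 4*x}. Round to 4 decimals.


f*(y) = sup_x {y*x - a*x^2 - b*x} = sup_x {(y-b)*x - a*x^2}
FOC: (y - b) - 2a*x = 0 => x* = (y - b)/(2a)
x* = (-9.0952 - 4)/(2*2) = -3.2738
f*(-9.0952) = (y-b)^2/(4a) = (-9.0952 - 4)^2/(4*2)
= 171.4843/8 = 21.4355


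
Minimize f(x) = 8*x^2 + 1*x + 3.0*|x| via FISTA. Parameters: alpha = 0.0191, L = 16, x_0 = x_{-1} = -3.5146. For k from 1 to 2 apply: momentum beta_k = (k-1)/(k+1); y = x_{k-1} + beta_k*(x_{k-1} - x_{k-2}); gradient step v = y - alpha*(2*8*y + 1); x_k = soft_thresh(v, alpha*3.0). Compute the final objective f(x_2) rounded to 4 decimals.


FISTA on f(x) = 8*x^2 + 1*x + 3.0*|x|
L = 16, alpha = 0.0191
Iteration 1: beta = 0.0, y = -3.5146 + 0.0*(-3.5146 + 3.5146) = -3.5146
  grad(y) = -55.2336, v = y - alpha*grad = -2.4596
  prox(v) = soft_thresh(-2.4596, 0.0573) = -2.4023
Iteration 2: beta = 0.3333, y = -2.4023 + 0.3333*(-2.4023 + 3.5146) = -2.0316
  grad(y) = -31.5053, v = y - alpha*grad = -1.4298
  prox(v) = soft_thresh(-1.4298, 0.0573) = -1.3725
f(x_2) = 8*(-1.3725)^2 + 1*(-1.3725) + 3.0*|-1.3725| = 17.8158


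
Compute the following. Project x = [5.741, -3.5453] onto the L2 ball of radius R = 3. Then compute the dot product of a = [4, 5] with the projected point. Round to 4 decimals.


Step 1: Compute ||x|| (intermediates to 6 decimals).
||x|| = sqrt(5.741^2 + (-3.5453)^2) = 6.747461
Step 2: Project.
Since ||x|| > R, scale = R/||x|| = 3/6.747461 = 0.444612, proj(x) = scale * x
proj(x) = [2.552517, -1.576283]
Step 3: Dot product.
a^T * proj(x) = 4*2.552517 + 5*(-1.576283) = 2.3287


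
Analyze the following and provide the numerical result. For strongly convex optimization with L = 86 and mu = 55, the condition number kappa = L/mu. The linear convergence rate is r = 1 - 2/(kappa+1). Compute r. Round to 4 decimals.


Step 1: Compute the condition number.
kappa = L/mu = 86/55 = 1.5636
Step 2: Compute the convergence rate.
r = 1 - 2/(kappa + 1) = 1 - 2*mu/(L + mu) = (L - mu)/(L + mu) = 31/141 = 0.2199


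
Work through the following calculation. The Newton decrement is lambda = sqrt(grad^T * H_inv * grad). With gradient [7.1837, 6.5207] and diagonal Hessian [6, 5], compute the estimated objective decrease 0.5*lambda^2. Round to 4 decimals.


Step 1: H is diagonal, so H^(-1) * g = [1.1973, 1.3041].
Step 2: g^T H^(-1) g = sum_i g_i^2 / H_ii
  = (7.1837)^2/6 + (6.5207)^2/5
  = 8.6009 + 8.5039 = 17.1048
Step 3: Objective decrease = 0.5 * g^T H^(-1) g = 8.5524


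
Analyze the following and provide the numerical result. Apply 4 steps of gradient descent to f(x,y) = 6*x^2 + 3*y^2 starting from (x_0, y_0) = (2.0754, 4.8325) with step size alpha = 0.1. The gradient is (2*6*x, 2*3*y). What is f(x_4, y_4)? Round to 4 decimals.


Gradient descent on f(x,y) = 6*x^2 + 3*y^2.
Starting point: (2.0754, 4.8325), alpha = 0.1
Step 1: grad_x = 2*6*2.0754 = 24.9048, grad_y = 2*3*4.8325 = 28.995
  x_1 = 2.0754 - 0.1*24.9048 = -0.4151
  y_1 = 4.8325 - 0.1*28.995 = 1.933
Step 2: grad_x = 2*6*-0.4151 = -4.981, grad_y = 2*3*1.933 = 11.598
  x_2 = -0.4151 - 0.1*-4.981 = 0.083
  y_2 = 1.933 - 0.1*11.598 = 0.7732
Step 3: grad_x = 2*6*0.083 = 0.9962, grad_y = 2*3*0.7732 = 4.6392
  x_3 = 0.083 - 0.1*0.9962 = -0.0166
  y_3 = 0.7732 - 0.1*4.6392 = 0.3093
Step 4: grad_x = 2*6*-0.0166 = -0.1992, grad_y = 2*3*0.3093 = 1.8557
  x_4 = -0.0166 - 0.1*-0.1992 = 0.0033
  y_4 = 0.3093 - 0.1*1.8557 = 0.1237
f(0.0033, 0.1237) = 6*0.0033^2 + 3*0.1237^2 = 0.046


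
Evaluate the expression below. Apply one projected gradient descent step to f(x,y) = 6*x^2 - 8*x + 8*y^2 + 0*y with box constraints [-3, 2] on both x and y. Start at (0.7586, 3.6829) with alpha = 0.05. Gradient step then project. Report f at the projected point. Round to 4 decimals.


Step 1: Compute gradient at (0.7586, 3.6829).
grad_x = 2*6*0.7586 - 8 = 1.1032
grad_y = 2*8*3.6829 + 0 = 58.9264
Step 2: Gradient step.
x_raw = 0.7586 - 0.05*1.1032 = 0.7034
y_raw = 3.6829 - 0.05*58.9264 = 0.7366
Step 3: Project onto [-3, 2].
x_proj = clip(0.7034) = 0.7034
y_proj = clip(0.7366) = 0.7366
Step 4: Evaluate f.
f(0.7034, 0.7366) = 1.6818


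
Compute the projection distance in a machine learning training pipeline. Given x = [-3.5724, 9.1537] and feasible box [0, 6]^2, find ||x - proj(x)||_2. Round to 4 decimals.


Project each component onto [0, 6].
clip(-3.5724) = 0.0, clip(9.1537) = 6.0
Projection = [0.0, 6.0]
Squared diffs: [12.762, 9.9458]
Distance = sqrt(22.7078) = 4.7653


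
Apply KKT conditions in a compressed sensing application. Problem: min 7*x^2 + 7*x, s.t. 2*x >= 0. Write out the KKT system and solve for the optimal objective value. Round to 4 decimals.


Step 1: Try lambda = 0 (constraint inactive).
x_unc = -7/(2*7) = -0.5
Check: 2*-0.5 = -1.0 < 0 -- violated!
Step 2: Constraint must be active: 2*x = 0
x* = 0/2 = 0.0
lambda = (2*7*0.0 + 7)/2 = 3.5
Step 3: Compute optimal value.
f(x*) = 7*0.0^2 + 7*0.0 = 0.0


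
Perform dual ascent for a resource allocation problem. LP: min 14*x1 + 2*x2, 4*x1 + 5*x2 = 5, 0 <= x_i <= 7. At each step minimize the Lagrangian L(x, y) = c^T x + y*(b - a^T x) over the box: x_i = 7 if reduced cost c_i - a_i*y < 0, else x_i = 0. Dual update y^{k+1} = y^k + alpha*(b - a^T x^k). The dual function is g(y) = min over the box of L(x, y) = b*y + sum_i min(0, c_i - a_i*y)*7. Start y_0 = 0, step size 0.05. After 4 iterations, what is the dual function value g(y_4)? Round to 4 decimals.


Dual ascent for LP: min 14*x1 + 2*x2, 4*x1 + 5*x2 = 5, 0 <= x_i <= 7
Step 1: y^k = 0.0, reduced costs: (14.0, 2.0)
  x^k = (0.0, 0.0), subgradient = b - a^T x = 5.0
  y^{k+1} = 0.0 + 0.05*5.0 = 0.25
Step 2: y^k = 0.25, reduced costs: (13.0, 0.75)
  x^k = (0.0, 0.0), subgradient = b - a^T x = 5.0
  y^{k+1} = 0.25 + 0.05*5.0 = 0.5
Step 3: y^k = 0.5, reduced costs: (12.0, -0.5)
  x^k = (0.0, 7.0), subgradient = b - a^T x = -30.0
  y^{k+1} = 0.5 + 0.05*-30.0 = -1.0
Step 4: y^k = -1.0, reduced costs: (18.0, 7.0)
  x^k = (0.0, 0.0), subgradient = b - a^T x = 5.0
  y^{k+1} = -1.0 + 0.05*5.0 = -0.75
Dual objective at y_4 = -0.75: reduced costs (17.0, 5.75), box minimizer x = (0.0, 0.0)
g(y_4) = b*y + (c1 - a1*y)*x1 + (c2 - a2*y)*x2 = 5*(-0.75) + 17.0*0.0 + 5.75*0.0 = -3.75 + 0.0 + 0.0 = -3.75


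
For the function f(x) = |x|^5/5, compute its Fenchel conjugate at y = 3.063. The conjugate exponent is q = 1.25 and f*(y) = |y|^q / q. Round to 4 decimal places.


The conjugate exponent q satisfies 1/p + 1/q = 1.
p = 5, so q = 5/(5 - 1) = 1.25
|y|^q = 3.063^1.25 = 4.0521
f*(3.063) = 4.0521 / 1.25 = 3.2417


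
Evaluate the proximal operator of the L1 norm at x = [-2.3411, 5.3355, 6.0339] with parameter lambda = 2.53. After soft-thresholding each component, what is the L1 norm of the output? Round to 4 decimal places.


Soft-thresholding with lambda = 2.53:
prox(-2.3411) = sign(-2.3411)*max(|-2.3411| - 2.53, 0) = 0.0
prox(5.3355) = sign(5.3355)*max(|5.3355| - 2.53, 0) = 2.8055
prox(6.0339) = sign(6.0339)*max(|6.0339| - 2.53, 0) = 3.5039
prox(x) = [0.0, 2.8055, 3.5039]
||prox(x)||_1 = 0.0 + 2.8055 + 3.5039 = 6.3094


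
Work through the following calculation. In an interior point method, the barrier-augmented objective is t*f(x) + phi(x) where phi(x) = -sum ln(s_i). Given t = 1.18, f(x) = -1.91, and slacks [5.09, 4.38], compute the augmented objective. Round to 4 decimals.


Step 1: Compute log-barrier.
ln values: [1.6273, 1.477]
phi = -(1.6273 + 1.477) = -3.1043
Step 2: Compute augmented objective.
t*f(x) = 1.18*-1.91 = -2.2538
Total = -2.2538 - 3.1043 = -5.3581


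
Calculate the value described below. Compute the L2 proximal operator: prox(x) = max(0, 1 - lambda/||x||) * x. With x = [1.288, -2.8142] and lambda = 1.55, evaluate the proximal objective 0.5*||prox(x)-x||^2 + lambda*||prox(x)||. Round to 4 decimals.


Step 1: Compute ||x||.
||x|| = 3.0949
Step 2: Compute scaling factor.
scale = max(0, 1 - 1.55/3.0949) = 0.4992
Step 3: prox(x) = [0.6429, -1.4048]
||prox(x)|| = 1.5449
Step 4: Proximal objective.
0.5*||prox-x||^2 = 1.2013
lambda*||prox|| = 2.3946
Total = 3.5959


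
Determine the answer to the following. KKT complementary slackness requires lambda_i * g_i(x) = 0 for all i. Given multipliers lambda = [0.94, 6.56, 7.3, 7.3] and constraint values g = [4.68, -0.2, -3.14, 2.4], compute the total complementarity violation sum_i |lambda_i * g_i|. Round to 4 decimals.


KKT complementary slackness check:
lambda_1 * g_1 = 0.94 * 4.68 = 4.3992
lambda_2 * g_2 = 6.56 * -0.2 = -1.312
lambda_3 * g_3 = 7.3 * -3.14 = -22.922
lambda_4 * g_4 = 7.3 * 2.4 = 17.52
Total violation = 4.3992 + 1.312 + 22.922 + 17.52 = 46.1532


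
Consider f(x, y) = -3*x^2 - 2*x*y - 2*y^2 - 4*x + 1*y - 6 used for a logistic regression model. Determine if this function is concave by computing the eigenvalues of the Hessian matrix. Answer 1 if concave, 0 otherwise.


The Hessian of f(x,y) = -3*x^2 - 2*x*y - 2*y^2 - 4*x + 1*y - 6 is:
H = [[-6, -2], [-2, -4]]
Trace = -6 - 4 = -10
Determinant = -6*-4 - (-2)^2 = 20
Discriminant = (-10)^2 - 4*20 = 20.0
Eigenvalues: lambda_1 = -7.2361, lambda_2 = -2.7639
The function is concave.

1


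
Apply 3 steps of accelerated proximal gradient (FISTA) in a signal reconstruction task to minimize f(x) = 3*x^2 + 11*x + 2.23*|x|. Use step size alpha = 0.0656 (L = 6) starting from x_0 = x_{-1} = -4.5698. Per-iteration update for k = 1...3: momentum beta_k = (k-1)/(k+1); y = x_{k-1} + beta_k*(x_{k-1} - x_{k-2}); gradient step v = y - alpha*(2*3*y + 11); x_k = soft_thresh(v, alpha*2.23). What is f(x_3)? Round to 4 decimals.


FISTA on f(x) = 3*x^2 + 11*x + 2.23*|x|
L = 6, alpha = 0.0656
Iteration 1: beta = 0.0, y = -4.5698 + 0.0*(-4.5698 + 4.5698) = -4.5698
  grad(y) = -16.4188, v = y - alpha*grad = -3.4927
  prox(v) = soft_thresh(-3.4927, 0.1463) = -3.3464
Iteration 2: beta = 0.3333, y = -3.3464 + 0.3333*(-3.3464 + 4.5698) = -2.9387
  grad(y) = -6.6319, v = y - alpha*grad = -2.5036
  prox(v) = soft_thresh(-2.5036, 0.1463) = -2.3573
Iteration 3: beta = 0.5, y = -2.3573 + 0.5*(-2.3573 + 3.3464) = -1.8627
  grad(y) = -0.1765, v = y - alpha*grad = -1.8512
  prox(v) = soft_thresh(-1.8512, 0.1463) = -1.7049
f(x_3) = 3*(-1.7049)^2 + 11*(-1.7049) + 2.23*|-1.7049| = -6.2319


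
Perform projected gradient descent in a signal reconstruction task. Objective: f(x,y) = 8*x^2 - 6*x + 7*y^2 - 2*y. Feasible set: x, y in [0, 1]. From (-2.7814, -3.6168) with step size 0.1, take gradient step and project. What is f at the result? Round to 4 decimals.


Step 1: Compute gradient at (-2.7814, -3.6168).
grad_x = 2*8*-2.7814 - 6 = -50.5024
grad_y = 2*7*-3.6168 - 2 = -52.6352
Step 2: Gradient step.
x_raw = -2.7814 - 0.1*-50.5024 = 2.2688
y_raw = -3.6168 - 0.1*-52.6352 = 1.6467
Step 3: Project onto [0, 1].
x_proj = clip(2.2688) = 1.0
y_proj = clip(1.6467) = 1.0
Step 4: Evaluate f.
f(1.0, 1.0) = 7.0


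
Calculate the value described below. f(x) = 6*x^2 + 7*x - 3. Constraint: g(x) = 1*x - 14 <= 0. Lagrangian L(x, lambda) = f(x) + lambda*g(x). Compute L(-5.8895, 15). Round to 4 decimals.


Step 1: Evaluate f(x).
f(-5.8895) = 6*(-5.8895)^2 + 7*(-5.8895) - 3 = 163.8908
Step 2: Evaluate g(x).
g(-5.8895) = 1*-5.8895 - 14 = -19.8895
Step 3: Compute Lagrangian.
L = 163.8908 + 15*-19.8895 = -134.4517


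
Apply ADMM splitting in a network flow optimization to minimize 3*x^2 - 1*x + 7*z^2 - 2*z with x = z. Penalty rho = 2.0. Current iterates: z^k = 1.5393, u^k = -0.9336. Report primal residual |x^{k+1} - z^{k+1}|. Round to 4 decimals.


ADMM iteration with rho = 2.0, z^k = 1.5393, u^k = -0.9336
Step 1: x-update.
Minimize 3*x^2 - 1*x + (2.0/2)*(x - 1.5393 - 0.9336)^2
FOC: (2*3 + 2.0)*x = 1 + 2.0*(1.5393 + 0.9336)
x^{k+1} = 0.7432
Step 2: z-update.
Minimize 7*z^2 - 2*z + (2.0/2)*(0.7432 - z - 0.9336)^2
FOC: (2*7 + 2.0)*z = 2 + 2.0*(0.7432 - 0.9336)
z^{k+1} = 0.1012
Step 3: u-update.
u^{k+1} = -0.9336 + 0.7432 - 0.1012 = -0.2916
Step 4: Primal residual = |0.7432 - 0.1012| = 0.642


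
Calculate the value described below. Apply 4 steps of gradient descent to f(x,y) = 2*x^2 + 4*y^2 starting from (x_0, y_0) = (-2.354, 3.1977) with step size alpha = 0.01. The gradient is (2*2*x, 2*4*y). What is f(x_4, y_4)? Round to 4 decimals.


Gradient descent on f(x,y) = 2*x^2 + 4*y^2.
Starting point: (-2.354, 3.1977), alpha = 0.01
Step 1: grad_x = 2*2*-2.354 = -9.416, grad_y = 2*4*3.1977 = 25.5816
  x_1 = -2.354 - 0.01*-9.416 = -2.2598
  y_1 = 3.1977 - 0.01*25.5816 = 2.9419
Step 2: grad_x = 2*2*-2.2598 = -9.0394, grad_y = 2*4*2.9419 = 23.5351
  x_2 = -2.2598 - 0.01*-9.0394 = -2.1694
  y_2 = 2.9419 - 0.01*23.5351 = 2.7065
Step 3: grad_x = 2*2*-2.1694 = -8.6778, grad_y = 2*4*2.7065 = 21.6523
  x_3 = -2.1694 - 0.01*-8.6778 = -2.0827
  y_3 = 2.7065 - 0.01*21.6523 = 2.49
Step 4: grad_x = 2*2*-2.0827 = -8.3307, grad_y = 2*4*2.49 = 19.9201
  x_4 = -2.0827 - 0.01*-8.3307 = -1.9994
  y_4 = 2.49 - 0.01*19.9201 = 2.2908
f(-1.9994, 2.2908) = 2*(-1.9994)^2 + 4*2.2908^2 = 28.9861


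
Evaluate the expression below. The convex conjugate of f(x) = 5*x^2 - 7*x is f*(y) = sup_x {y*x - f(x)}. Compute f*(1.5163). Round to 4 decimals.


f*(y) = sup_x {y*x - a*x^2 - b*x} = sup_x {(y-b)*x - a*x^2}
FOC: (y - b) - 2a*x = 0 => x* = (y - b)/(2a)
x* = (1.5163 + 7)/(2*5) = 0.8516
f*(1.5163) = (y-b)^2/(4a) = (1.5163 + 7)^2/(4*5)
= 72.5274/20 = 3.6264


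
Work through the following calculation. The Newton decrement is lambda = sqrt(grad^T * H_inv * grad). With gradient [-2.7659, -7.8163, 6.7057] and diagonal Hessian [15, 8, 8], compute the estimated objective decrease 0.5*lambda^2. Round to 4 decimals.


Step 1: H is diagonal, so H^(-1) * g = [-0.1844, -0.977, 0.8382].
Step 2: g^T H^(-1) g = sum_i g_i^2 / H_ii
  = (-2.7659)^2/15 + (-7.8163)^2/8 + (6.7057)^2/8
  = 0.51 + 7.6368 + 5.6208 = 13.7676
Step 3: Objective decrease = 0.5 * g^T H^(-1) g = 6.8838


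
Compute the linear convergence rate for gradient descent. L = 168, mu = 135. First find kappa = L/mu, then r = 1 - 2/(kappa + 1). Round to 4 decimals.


Step 1: Compute the condition number.
kappa = L/mu = 168/135 = 1.2444
Step 2: Compute the convergence rate.
r = 1 - 2/(kappa + 1) = 1 - 2*mu/(L + mu) = (L - mu)/(L + mu) = 33/303 = 0.1089


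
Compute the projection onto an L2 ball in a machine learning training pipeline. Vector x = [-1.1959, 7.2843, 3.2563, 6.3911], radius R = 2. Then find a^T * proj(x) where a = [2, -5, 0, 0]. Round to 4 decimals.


Step 1: Compute ||x|| (intermediates to 6 decimals).
||x|| = sqrt((-1.1959)^2 + 7.2843^2 + 3.2563^2 + 6.3911^2) = 10.292757
Step 2: Project.
Since ||x|| > R, scale = R/||x|| = 2/10.292757 = 0.194311, proj(x) = scale * x
proj(x) = [-0.232377, 1.41542, 0.632735, 1.241861]
Step 3: Dot product.
a^T * proj(x) = 2*(-0.232377) - 5*1.41542 + 0*0.632735 + 0*1.241861 = -7.5419


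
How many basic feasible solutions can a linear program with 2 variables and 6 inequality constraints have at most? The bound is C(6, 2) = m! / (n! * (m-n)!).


Each vertex corresponds to some choice of n active constraints out of m, so the number of vertices is at most C(m, n) = m! / (n!(m-n)!).
m = 6, n = 2
Numerator: 6 * 5
Denominator: 2! = 2
C(6, 2) = 15
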